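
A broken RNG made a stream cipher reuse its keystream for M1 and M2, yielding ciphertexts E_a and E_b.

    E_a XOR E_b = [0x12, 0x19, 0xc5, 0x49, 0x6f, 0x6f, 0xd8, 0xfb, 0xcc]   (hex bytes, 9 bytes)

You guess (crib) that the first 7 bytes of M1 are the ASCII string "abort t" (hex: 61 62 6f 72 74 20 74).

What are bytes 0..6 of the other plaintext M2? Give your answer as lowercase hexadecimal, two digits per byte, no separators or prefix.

Since E_a ⊕ E_b = M1 ⊕ M2, XORing with the guessed M1 bytes yields the corresponding M2 bytes: M2 = (E_a ⊕ E_b) ⊕ M1.
byte 0: 00010010 XOR 01100001 = 01110011
byte 1: 00011001 XOR 01100010 = 01111011
byte 2: 11000101 XOR 01101111 = 10101010
byte 3: 01001001 XOR 01110010 = 00111011
byte 4: 01101111 XOR 01110100 = 00011011
byte 5: 01101111 XOR 00100000 = 01001111
byte 6: 11011000 XOR 01110100 = 10101100

737baa3b1b4fac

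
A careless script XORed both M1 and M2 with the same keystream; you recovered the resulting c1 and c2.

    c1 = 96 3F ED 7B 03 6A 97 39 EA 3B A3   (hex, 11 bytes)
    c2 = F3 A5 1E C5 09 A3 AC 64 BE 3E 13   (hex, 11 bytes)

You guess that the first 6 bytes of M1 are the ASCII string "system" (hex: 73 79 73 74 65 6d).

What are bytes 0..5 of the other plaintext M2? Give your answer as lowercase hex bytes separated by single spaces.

16 e3 80 ca 6f a4

First, c1 ⊕ c2 = (M1 ⊕ K) ⊕ (M2 ⊕ K) = M1 ⊕ M2, so the key drops out. Then M2 = (M1 ⊕ M2) ⊕ M1 over the first 6 bytes.
byte 0: (96 ⊕ f3) ⊕ 73 = 65 ⊕ 73 = 16
byte 1: (3f ⊕ a5) ⊕ 79 = 9a ⊕ 79 = e3
byte 2: (ed ⊕ 1e) ⊕ 73 = f3 ⊕ 73 = 80
byte 3: (7b ⊕ c5) ⊕ 74 = be ⊕ 74 = ca
byte 4: (03 ⊕ 09) ⊕ 65 = 0a ⊕ 65 = 6f
byte 5: (6a ⊕ a3) ⊕ 6d = c9 ⊕ 6d = a4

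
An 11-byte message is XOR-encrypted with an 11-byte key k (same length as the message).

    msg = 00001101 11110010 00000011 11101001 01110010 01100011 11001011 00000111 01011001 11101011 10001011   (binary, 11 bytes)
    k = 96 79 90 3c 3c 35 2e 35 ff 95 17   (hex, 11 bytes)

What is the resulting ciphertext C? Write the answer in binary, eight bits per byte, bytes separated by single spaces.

10011011 10001011 10010011 11010101 01001110 01010110 11100101 00110010 10100110 01111110 10011100

XOR is its own inverse, so applying the key byte-wise gives the result directly.
byte 0: 0d XOR 96 = 9b
byte 1: f2 XOR 79 = 8b
byte 2: 03 XOR 90 = 93
byte 3: e9 XOR 3c = d5
byte 4: 72 XOR 3c = 4e
byte 5: 63 XOR 35 = 56
byte 6: cb XOR 2e = e5
byte 7: 07 XOR 35 = 32
byte 8: 59 XOR ff = a6
byte 9: eb XOR 95 = 7e
byte 10: 8b XOR 17 = 9c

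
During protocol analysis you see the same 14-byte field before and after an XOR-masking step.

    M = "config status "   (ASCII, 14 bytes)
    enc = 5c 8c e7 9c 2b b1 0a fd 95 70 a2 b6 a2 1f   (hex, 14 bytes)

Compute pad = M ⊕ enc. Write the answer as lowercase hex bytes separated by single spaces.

3f e3 89 fa 42 d6 2a 8e e1 11 d6 c3 d1 3f

Since enc = M ⊕ pad, XORing both sides with M gives pad = M ⊕ enc.
63 ⊕ 5c = 3f
6f ⊕ 8c = e3
6e ⊕ e7 = 89
66 ⊕ 9c = fa
69 ⊕ 2b = 42
67 ⊕ b1 = d6
20 ⊕ 0a = 2a
73 ⊕ fd = 8e
74 ⊕ 95 = e1
61 ⊕ 70 = 11
74 ⊕ a2 = d6
75 ⊕ b6 = c3
73 ⊕ a2 = d1
20 ⊕ 1f = 3f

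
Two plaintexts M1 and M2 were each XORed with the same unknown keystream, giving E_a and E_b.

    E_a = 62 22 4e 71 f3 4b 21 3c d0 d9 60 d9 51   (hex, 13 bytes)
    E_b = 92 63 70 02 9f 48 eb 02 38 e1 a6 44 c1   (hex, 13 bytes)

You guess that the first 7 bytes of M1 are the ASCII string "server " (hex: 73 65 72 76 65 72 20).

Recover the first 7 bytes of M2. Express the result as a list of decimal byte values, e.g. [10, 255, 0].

First, E_a ⊕ E_b = (M1 ⊕ K) ⊕ (M2 ⊕ K) = M1 ⊕ M2, so the key drops out. Then M2 = (M1 ⊕ M2) ⊕ M1 over the first 7 bytes.
byte 0: (62 xor 92) xor 73 = f0 xor 73 = 83
byte 1: (22 xor 63) xor 65 = 41 xor 65 = 24
byte 2: (4e xor 70) xor 72 = 3e xor 72 = 4c
byte 3: (71 xor 02) xor 76 = 73 xor 76 = 05
byte 4: (f3 xor 9f) xor 65 = 6c xor 65 = 09
byte 5: (4b xor 48) xor 72 = 03 xor 72 = 71
byte 6: (21 xor eb) xor 20 = ca xor 20 = ea

[131, 36, 76, 5, 9, 113, 234]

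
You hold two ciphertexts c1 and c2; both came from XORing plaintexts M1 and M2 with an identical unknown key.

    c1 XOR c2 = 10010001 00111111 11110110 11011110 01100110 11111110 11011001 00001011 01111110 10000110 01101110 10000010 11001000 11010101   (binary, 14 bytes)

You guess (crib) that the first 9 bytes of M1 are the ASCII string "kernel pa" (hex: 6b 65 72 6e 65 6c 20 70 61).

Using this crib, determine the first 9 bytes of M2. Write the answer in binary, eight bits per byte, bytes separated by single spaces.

Since c1 ⊕ c2 = M1 ⊕ M2, XORing with the guessed M1 bytes yields the corresponding M2 bytes: M2 = (c1 ⊕ c2) ⊕ M1.
byte 0: 91 XOR 6b = fa
byte 1: 3f XOR 65 = 5a
byte 2: f6 XOR 72 = 84
byte 3: de XOR 6e = b0
byte 4: 66 XOR 65 = 03
byte 5: fe XOR 6c = 92
byte 6: d9 XOR 20 = f9
byte 7: 0b XOR 70 = 7b
byte 8: 7e XOR 61 = 1f

11111010 01011010 10000100 10110000 00000011 10010010 11111001 01111011 00011111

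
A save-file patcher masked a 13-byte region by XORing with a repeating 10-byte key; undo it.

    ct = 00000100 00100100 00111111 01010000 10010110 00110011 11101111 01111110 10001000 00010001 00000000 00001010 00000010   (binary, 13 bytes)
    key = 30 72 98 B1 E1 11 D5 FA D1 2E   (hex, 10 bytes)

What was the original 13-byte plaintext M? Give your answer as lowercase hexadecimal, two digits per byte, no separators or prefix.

3456a7e177223a84593f30789a

The 10-byte key repeats, so the effective keystream is 30 72 98 b1 e1 11 d5 fa d1 2e 30 72 98.
byte 0:   4 xor  48 =  52
byte 1:  36 xor 114 =  86
byte 2:  63 xor 152 = 167
byte 3:  80 xor 177 = 225
byte 4: 150 xor 225 = 119
byte 5:  51 xor  17 =  34
byte 6: 239 xor 213 =  58
byte 7: 126 xor 250 = 132
byte 8: 136 xor 209 =  89
byte 9:  17 xor  46 =  63
byte 10:   0 xor  48 =  48
byte 11:  10 xor 114 = 120
byte 12:   2 xor 152 = 154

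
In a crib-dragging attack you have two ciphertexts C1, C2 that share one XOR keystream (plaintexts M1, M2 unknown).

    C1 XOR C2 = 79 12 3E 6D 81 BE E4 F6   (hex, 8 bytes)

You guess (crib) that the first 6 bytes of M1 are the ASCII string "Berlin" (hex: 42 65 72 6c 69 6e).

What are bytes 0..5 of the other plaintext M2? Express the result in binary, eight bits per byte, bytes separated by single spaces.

Since C1 ⊕ C2 = M1 ⊕ M2, XORing with the guessed M1 bytes yields the corresponding M2 bytes: M2 = (C1 ⊕ C2) ⊕ M1.
79 xor 42 = 3b
12 xor 65 = 77
3e xor 72 = 4c
6d xor 6c = 01
81 xor 69 = e8
be xor 6e = d0

00111011 01110111 01001100 00000001 11101000 11010000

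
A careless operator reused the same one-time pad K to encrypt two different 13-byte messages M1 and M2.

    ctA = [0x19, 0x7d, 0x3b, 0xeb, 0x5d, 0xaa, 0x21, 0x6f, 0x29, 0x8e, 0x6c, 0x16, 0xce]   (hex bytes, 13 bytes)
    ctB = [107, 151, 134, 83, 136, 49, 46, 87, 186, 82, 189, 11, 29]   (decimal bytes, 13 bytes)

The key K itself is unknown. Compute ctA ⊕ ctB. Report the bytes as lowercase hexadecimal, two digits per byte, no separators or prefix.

72eabdb8d59b0f3893dcd11dd3

ctA ⊕ ctB = (M1 ⊕ K) ⊕ (M2 ⊕ K) = M1 ⊕ M2 — the shared key cancels under XOR.
00011001 ^ 01101011 = 01110010
01111101 ^ 10010111 = 11101010
00111011 ^ 10000110 = 10111101
11101011 ^ 01010011 = 10111000
01011101 ^ 10001000 = 11010101
10101010 ^ 00110001 = 10011011
00100001 ^ 00101110 = 00001111
01101111 ^ 01010111 = 00111000
00101001 ^ 10111010 = 10010011
10001110 ^ 01010010 = 11011100
01101100 ^ 10111101 = 11010001
00010110 ^ 00001011 = 00011101
11001110 ^ 00011101 = 11010011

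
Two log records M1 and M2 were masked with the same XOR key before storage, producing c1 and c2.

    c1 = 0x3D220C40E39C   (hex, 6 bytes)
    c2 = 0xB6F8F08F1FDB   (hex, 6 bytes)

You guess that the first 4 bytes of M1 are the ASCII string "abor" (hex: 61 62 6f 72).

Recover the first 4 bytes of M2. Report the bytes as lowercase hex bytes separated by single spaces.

ea b8 93 bd

First, c1 ⊕ c2 = (M1 ⊕ K) ⊕ (M2 ⊕ K) = M1 ⊕ M2, so the key drops out. Then M2 = (M1 ⊕ M2) ⊕ M1 over the first 4 bytes.
byte 0: (3d ⊕ b6) ⊕ 61 = 8b ⊕ 61 = ea
byte 1: (22 ⊕ f8) ⊕ 62 = da ⊕ 62 = b8
byte 2: (0c ⊕ f0) ⊕ 6f = fc ⊕ 6f = 93
byte 3: (40 ⊕ 8f) ⊕ 72 = cf ⊕ 72 = bd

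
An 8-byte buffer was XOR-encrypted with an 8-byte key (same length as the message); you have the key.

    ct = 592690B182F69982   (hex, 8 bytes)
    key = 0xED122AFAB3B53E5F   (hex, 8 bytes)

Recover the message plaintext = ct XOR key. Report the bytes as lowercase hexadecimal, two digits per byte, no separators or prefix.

b434ba4b3143a7dd

XOR is its own inverse, so applying the key byte-wise gives the result directly.
59 ⊕ ed = b4
26 ⊕ 12 = 34
90 ⊕ 2a = ba
b1 ⊕ fa = 4b
82 ⊕ b3 = 31
f6 ⊕ b5 = 43
99 ⊕ 3e = a7
82 ⊕ 5f = dd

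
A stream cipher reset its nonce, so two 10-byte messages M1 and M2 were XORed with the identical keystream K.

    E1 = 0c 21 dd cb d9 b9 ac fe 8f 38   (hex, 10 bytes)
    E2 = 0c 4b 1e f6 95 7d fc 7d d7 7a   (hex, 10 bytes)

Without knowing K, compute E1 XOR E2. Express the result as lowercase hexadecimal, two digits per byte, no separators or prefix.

E1 ⊕ E2 = (M1 ⊕ K) ⊕ (M2 ⊕ K) = M1 ⊕ M2 — the shared key cancels under XOR.
0c xor 0c = 00
21 xor 4b = 6a
dd xor 1e = c3
cb xor f6 = 3d
d9 xor 95 = 4c
b9 xor 7d = c4
ac xor fc = 50
fe xor 7d = 83
8f xor d7 = 58
38 xor 7a = 42

006ac33d4cc450835842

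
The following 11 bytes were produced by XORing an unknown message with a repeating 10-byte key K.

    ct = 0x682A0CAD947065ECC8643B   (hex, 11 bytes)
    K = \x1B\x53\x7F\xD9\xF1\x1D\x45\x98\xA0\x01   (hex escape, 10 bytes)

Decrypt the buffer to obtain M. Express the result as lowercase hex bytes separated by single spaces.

73 79 73 74 65 6d 20 74 68 65 20

The 10-byte key repeats, so the effective keystream is 1b 53 7f d9 f1 1d 45 98 a0 01 1b.
byte 0: 104 XOR  27 = 115
byte 1:  42 XOR  83 = 121
byte 2:  12 XOR 127 = 115
byte 3: 173 XOR 217 = 116
byte 4: 148 XOR 241 = 101
byte 5: 112 XOR  29 = 109
byte 6: 101 XOR  69 =  32
byte 7: 236 XOR 152 = 116
byte 8: 200 XOR 160 = 104
byte 9: 100 XOR   1 = 101
byte 10:  59 XOR  27 =  32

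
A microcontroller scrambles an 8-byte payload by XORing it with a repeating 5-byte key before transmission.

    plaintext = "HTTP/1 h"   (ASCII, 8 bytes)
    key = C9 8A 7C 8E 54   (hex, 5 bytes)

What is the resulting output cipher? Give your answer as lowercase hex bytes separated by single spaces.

The 5-byte key repeats, so the effective keystream is c9 8a 7c 8e 54 c9 8a 7c.
byte 0: 48 XOR c9 = 81
byte 1: 54 XOR 8a = de
byte 2: 54 XOR 7c = 28
byte 3: 50 XOR 8e = de
byte 4: 2f XOR 54 = 7b
byte 5: 31 XOR c9 = f8
byte 6: 20 XOR 8a = aa
byte 7: 68 XOR 7c = 14

81 de 28 de 7b f8 aa 14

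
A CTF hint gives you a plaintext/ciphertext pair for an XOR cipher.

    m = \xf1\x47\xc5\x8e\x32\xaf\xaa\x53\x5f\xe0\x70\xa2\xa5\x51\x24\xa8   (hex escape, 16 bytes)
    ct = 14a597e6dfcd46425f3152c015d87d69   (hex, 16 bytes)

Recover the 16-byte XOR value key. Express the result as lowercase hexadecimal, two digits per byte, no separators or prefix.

Since ct = m ⊕ key, XORing both sides with m gives key = m ⊕ ct.
f1 ^ 14 = e5
47 ^ a5 = e2
c5 ^ 97 = 52
8e ^ e6 = 68
32 ^ df = ed
af ^ cd = 62
aa ^ 46 = ec
53 ^ 42 = 11
5f ^ 5f = 00
e0 ^ 31 = d1
70 ^ 52 = 22
a2 ^ c0 = 62
a5 ^ 15 = b0
51 ^ d8 = 89
24 ^ 7d = 59
a8 ^ 69 = c1

e5e25268ed62ec1100d12262b08959c1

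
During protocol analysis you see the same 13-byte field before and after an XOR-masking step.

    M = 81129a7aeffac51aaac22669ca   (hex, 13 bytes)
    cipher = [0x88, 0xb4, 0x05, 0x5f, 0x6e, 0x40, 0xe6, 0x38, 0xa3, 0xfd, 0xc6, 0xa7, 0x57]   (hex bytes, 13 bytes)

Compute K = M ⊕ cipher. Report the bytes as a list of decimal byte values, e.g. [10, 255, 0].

[9, 166, 159, 37, 129, 186, 35, 34, 9, 63, 224, 206, 157]

Since cipher = M ⊕ K, XORing both sides with M gives K = M ⊕ cipher.
129 xor 136 =   9
 18 xor 180 = 166
154 xor   5 = 159
122 xor  95 =  37
239 xor 110 = 129
250 xor  64 = 186
197 xor 230 =  35
 26 xor  56 =  34
170 xor 163 =   9
194 xor 253 =  63
 38 xor 198 = 224
105 xor 167 = 206
202 xor  87 = 157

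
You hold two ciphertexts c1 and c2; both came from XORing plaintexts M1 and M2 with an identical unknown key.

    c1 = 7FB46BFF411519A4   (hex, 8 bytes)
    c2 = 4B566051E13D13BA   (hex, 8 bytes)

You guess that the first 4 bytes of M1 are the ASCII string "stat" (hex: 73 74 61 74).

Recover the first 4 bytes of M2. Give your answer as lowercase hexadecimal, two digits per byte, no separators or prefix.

47966ada

First, c1 ⊕ c2 = (M1 ⊕ K) ⊕ (M2 ⊕ K) = M1 ⊕ M2, so the key drops out. Then M2 = (M1 ⊕ M2) ⊕ M1 over the first 4 bytes.
byte 0: (7f ^ 4b) ^ 73 = 34 ^ 73 = 47
byte 1: (b4 ^ 56) ^ 74 = e2 ^ 74 = 96
byte 2: (6b ^ 60) ^ 61 = 0b ^ 61 = 6a
byte 3: (ff ^ 51) ^ 74 = ae ^ 74 = da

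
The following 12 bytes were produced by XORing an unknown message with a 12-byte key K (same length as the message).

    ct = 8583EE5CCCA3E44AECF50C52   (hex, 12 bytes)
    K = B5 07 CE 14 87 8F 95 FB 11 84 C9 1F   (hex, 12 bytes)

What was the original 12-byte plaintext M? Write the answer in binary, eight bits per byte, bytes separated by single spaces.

10000101 ^ 10110101 = 00110000
10000011 ^ 00000111 = 10000100
11101110 ^ 11001110 = 00100000
01011100 ^ 00010100 = 01001000
11001100 ^ 10000111 = 01001011
10100011 ^ 10001111 = 00101100
11100100 ^ 10010101 = 01110001
01001010 ^ 11111011 = 10110001
11101100 ^ 00010001 = 11111101
11110101 ^ 10000100 = 01110001
00001100 ^ 11001001 = 11000101
01010010 ^ 00011111 = 01001101

00110000 10000100 00100000 01001000 01001011 00101100 01110001 10110001 11111101 01110001 11000101 01001101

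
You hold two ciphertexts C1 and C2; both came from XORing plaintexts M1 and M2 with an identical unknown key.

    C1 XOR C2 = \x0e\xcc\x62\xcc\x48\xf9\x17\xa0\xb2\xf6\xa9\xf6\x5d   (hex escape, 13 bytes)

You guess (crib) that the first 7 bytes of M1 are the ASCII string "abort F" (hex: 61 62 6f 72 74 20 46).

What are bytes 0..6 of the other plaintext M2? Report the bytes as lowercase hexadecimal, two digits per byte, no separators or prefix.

Since C1 ⊕ C2 = M1 ⊕ M2, XORing with the guessed M1 bytes yields the corresponding M2 bytes: M2 = (C1 ⊕ C2) ⊕ M1.
byte 0:  14 ⊕  97 = 111
byte 1: 204 ⊕  98 = 174
byte 2:  98 ⊕ 111 =  13
byte 3: 204 ⊕ 114 = 190
byte 4:  72 ⊕ 116 =  60
byte 5: 249 ⊕  32 = 217
byte 6:  23 ⊕  70 =  81

6fae0dbe3cd951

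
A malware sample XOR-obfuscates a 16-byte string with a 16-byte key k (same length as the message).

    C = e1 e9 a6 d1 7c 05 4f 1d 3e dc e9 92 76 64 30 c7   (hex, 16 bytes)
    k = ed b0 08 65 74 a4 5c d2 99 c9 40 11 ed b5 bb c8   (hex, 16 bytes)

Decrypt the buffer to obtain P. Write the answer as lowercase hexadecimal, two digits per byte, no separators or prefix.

XOR is its own inverse, so applying the key byte-wise gives the result directly.
225 ⊕ 237 =  12
233 ⊕ 176 =  89
166 ⊕   8 = 174
209 ⊕ 101 = 180
124 ⊕ 116 =   8
  5 ⊕ 164 = 161
 79 ⊕  92 =  19
 29 ⊕ 210 = 207
 62 ⊕ 153 = 167
220 ⊕ 201 =  21
233 ⊕  64 = 169
146 ⊕  17 = 131
118 ⊕ 237 = 155
100 ⊕ 181 = 209
 48 ⊕ 187 = 139
199 ⊕ 200 =  15

0c59aeb408a113cfa715a9839bd18b0f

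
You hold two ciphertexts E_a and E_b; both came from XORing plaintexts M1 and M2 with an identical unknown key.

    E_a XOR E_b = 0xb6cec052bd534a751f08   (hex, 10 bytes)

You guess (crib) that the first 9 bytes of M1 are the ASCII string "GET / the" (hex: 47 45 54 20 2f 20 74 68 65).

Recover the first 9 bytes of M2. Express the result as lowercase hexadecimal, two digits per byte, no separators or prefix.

f18b947292733e1d7a

Since E_a ⊕ E_b = M1 ⊕ M2, XORing with the guessed M1 bytes yields the corresponding M2 bytes: M2 = (E_a ⊕ E_b) ⊕ M1.
b6 ^ 47 = f1
ce ^ 45 = 8b
c0 ^ 54 = 94
52 ^ 20 = 72
bd ^ 2f = 92
53 ^ 20 = 73
4a ^ 74 = 3e
75 ^ 68 = 1d
1f ^ 65 = 7a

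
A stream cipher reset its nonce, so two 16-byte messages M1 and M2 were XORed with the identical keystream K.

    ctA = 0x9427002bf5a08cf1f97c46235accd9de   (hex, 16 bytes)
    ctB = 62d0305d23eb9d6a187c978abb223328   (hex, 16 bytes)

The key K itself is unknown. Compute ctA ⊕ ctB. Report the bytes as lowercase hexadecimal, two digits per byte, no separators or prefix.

f6f73076d64b119be100d1a9e1eeeaf6

ctA ⊕ ctB = (M1 ⊕ K) ⊕ (M2 ⊕ K) = M1 ⊕ M2 — the shared key cancels under XOR.
94 XOR 62 = f6
27 XOR d0 = f7
00 XOR 30 = 30
2b XOR 5d = 76
f5 XOR 23 = d6
a0 XOR eb = 4b
8c XOR 9d = 11
f1 XOR 6a = 9b
f9 XOR 18 = e1
7c XOR 7c = 00
46 XOR 97 = d1
23 XOR 8a = a9
5a XOR bb = e1
cc XOR 22 = ee
d9 XOR 33 = ea
de XOR 28 = f6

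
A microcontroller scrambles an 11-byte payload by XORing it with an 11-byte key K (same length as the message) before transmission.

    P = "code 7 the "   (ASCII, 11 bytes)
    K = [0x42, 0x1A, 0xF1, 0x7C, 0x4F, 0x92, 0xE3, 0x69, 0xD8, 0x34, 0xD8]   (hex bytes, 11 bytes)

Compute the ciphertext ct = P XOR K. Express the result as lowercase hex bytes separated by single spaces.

byte 0:  99 ^  66 =  33
byte 1: 111 ^  26 = 117
byte 2: 100 ^ 241 = 149
byte 3: 101 ^ 124 =  25
byte 4:  32 ^  79 = 111
byte 5:  55 ^ 146 = 165
byte 6:  32 ^ 227 = 195
byte 7: 116 ^ 105 =  29
byte 8: 104 ^ 216 = 176
byte 9: 101 ^  52 =  81
byte 10:  32 ^ 216 = 248

21 75 95 19 6f a5 c3 1d b0 51 f8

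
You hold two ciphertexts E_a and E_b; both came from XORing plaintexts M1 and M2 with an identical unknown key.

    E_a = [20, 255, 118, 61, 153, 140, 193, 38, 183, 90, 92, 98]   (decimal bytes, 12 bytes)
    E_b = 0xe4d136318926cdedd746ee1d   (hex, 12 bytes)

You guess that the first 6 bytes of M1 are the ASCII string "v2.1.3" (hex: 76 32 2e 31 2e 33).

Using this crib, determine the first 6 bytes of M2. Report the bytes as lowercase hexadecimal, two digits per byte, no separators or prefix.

861c6e3d3e99

First, E_a ⊕ E_b = (M1 ⊕ K) ⊕ (M2 ⊕ K) = M1 ⊕ M2, so the key drops out. Then M2 = (M1 ⊕ M2) ⊕ M1 over the first 6 bytes.
byte 0: (14 xor e4) xor 76 = f0 xor 76 = 86
byte 1: (ff xor d1) xor 32 = 2e xor 32 = 1c
byte 2: (76 xor 36) xor 2e = 40 xor 2e = 6e
byte 3: (3d xor 31) xor 31 = 0c xor 31 = 3d
byte 4: (99 xor 89) xor 2e = 10 xor 2e = 3e
byte 5: (8c xor 26) xor 33 = aa xor 33 = 99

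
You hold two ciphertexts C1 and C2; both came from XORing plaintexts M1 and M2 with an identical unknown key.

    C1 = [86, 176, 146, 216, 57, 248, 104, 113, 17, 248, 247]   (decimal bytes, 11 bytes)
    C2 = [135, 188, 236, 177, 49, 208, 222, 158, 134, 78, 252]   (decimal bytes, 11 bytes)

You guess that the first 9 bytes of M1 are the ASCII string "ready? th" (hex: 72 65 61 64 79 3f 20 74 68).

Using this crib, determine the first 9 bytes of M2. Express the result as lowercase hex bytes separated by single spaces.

a3 69 1f 0d 71 17 96 9b ff

First, C1 ⊕ C2 = (M1 ⊕ K) ⊕ (M2 ⊕ K) = M1 ⊕ M2, so the key drops out. Then M2 = (M1 ⊕ M2) ⊕ M1 over the first 9 bytes.
byte 0: (56 xor 87) xor 72 = d1 xor 72 = a3
byte 1: (b0 xor bc) xor 65 = 0c xor 65 = 69
byte 2: (92 xor ec) xor 61 = 7e xor 61 = 1f
byte 3: (d8 xor b1) xor 64 = 69 xor 64 = 0d
byte 4: (39 xor 31) xor 79 = 08 xor 79 = 71
byte 5: (f8 xor d0) xor 3f = 28 xor 3f = 17
byte 6: (68 xor de) xor 20 = b6 xor 20 = 96
byte 7: (71 xor 9e) xor 74 = ef xor 74 = 9b
byte 8: (11 xor 86) xor 68 = 97 xor 68 = ff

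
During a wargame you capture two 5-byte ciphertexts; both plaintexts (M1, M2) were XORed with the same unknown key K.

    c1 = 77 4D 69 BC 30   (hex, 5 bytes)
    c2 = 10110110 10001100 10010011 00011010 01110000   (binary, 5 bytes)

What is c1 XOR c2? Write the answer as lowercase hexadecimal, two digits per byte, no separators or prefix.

c1 ⊕ c2 = (M1 ⊕ K) ⊕ (M2 ⊕ K) = M1 ⊕ M2 — the shared key cancels under XOR.
01110111 XOR 10110110 = 11000001
01001101 XOR 10001100 = 11000001
01101001 XOR 10010011 = 11111010
10111100 XOR 00011010 = 10100110
00110000 XOR 01110000 = 01000000

c1c1faa640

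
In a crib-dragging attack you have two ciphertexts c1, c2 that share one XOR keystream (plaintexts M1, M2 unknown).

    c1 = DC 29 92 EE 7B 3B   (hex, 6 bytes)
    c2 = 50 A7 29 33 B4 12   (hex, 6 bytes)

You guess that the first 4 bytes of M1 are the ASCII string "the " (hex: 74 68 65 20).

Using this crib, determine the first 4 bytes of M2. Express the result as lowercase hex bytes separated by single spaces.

f8 e6 de fd

First, c1 ⊕ c2 = (M1 ⊕ K) ⊕ (M2 ⊕ K) = M1 ⊕ M2, so the key drops out. Then M2 = (M1 ⊕ M2) ⊕ M1 over the first 4 bytes.
byte 0: (dc ⊕ 50) ⊕ 74 = 8c ⊕ 74 = f8
byte 1: (29 ⊕ a7) ⊕ 68 = 8e ⊕ 68 = e6
byte 2: (92 ⊕ 29) ⊕ 65 = bb ⊕ 65 = de
byte 3: (ee ⊕ 33) ⊕ 20 = dd ⊕ 20 = fd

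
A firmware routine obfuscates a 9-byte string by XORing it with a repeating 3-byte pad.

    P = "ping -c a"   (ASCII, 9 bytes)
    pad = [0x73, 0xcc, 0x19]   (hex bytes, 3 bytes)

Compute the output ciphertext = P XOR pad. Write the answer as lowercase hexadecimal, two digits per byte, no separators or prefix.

03a57714ec3410ec78

The 3-byte key repeats, so the effective keystream is 73 cc 19 73 cc 19 73 cc 19.
byte 0: 01110000 ⊕ 01110011 = 00000011
byte 1: 01101001 ⊕ 11001100 = 10100101
byte 2: 01101110 ⊕ 00011001 = 01110111
byte 3: 01100111 ⊕ 01110011 = 00010100
byte 4: 00100000 ⊕ 11001100 = 11101100
byte 5: 00101101 ⊕ 00011001 = 00110100
byte 6: 01100011 ⊕ 01110011 = 00010000
byte 7: 00100000 ⊕ 11001100 = 11101100
byte 8: 01100001 ⊕ 00011001 = 01111000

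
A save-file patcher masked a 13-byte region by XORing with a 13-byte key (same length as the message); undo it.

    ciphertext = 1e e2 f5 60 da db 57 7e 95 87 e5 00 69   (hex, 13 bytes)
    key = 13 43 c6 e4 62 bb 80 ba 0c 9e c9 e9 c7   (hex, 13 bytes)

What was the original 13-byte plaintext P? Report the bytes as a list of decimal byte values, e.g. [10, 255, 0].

[13, 161, 51, 132, 184, 96, 215, 196, 153, 25, 44, 233, 174]

XOR is its own inverse, so applying the key byte-wise gives the result directly.
1e ^ 13 = 0d
e2 ^ 43 = a1
f5 ^ c6 = 33
60 ^ e4 = 84
da ^ 62 = b8
db ^ bb = 60
57 ^ 80 = d7
7e ^ ba = c4
95 ^ 0c = 99
87 ^ 9e = 19
e5 ^ c9 = 2c
00 ^ e9 = e9
69 ^ c7 = ae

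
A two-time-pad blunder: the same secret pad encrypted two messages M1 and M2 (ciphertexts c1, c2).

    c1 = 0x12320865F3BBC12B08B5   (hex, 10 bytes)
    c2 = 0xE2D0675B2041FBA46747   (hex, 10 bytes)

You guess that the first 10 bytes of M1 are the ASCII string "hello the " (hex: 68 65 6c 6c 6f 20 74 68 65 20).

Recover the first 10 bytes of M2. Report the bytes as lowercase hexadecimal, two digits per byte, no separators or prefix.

98870352bcda4ee70ad2

First, c1 ⊕ c2 = (M1 ⊕ K) ⊕ (M2 ⊕ K) = M1 ⊕ M2, so the key drops out. Then M2 = (M1 ⊕ M2) ⊕ M1 over the first 10 bytes.
byte 0: (12 XOR e2) XOR 68 = f0 XOR 68 = 98
byte 1: (32 XOR d0) XOR 65 = e2 XOR 65 = 87
byte 2: (08 XOR 67) XOR 6c = 6f XOR 6c = 03
byte 3: (65 XOR 5b) XOR 6c = 3e XOR 6c = 52
byte 4: (f3 XOR 20) XOR 6f = d3 XOR 6f = bc
byte 5: (bb XOR 41) XOR 20 = fa XOR 20 = da
byte 6: (c1 XOR fb) XOR 74 = 3a XOR 74 = 4e
byte 7: (2b XOR a4) XOR 68 = 8f XOR 68 = e7
byte 8: (08 XOR 67) XOR 65 = 6f XOR 65 = 0a
byte 9: (b5 XOR 47) XOR 20 = f2 XOR 20 = d2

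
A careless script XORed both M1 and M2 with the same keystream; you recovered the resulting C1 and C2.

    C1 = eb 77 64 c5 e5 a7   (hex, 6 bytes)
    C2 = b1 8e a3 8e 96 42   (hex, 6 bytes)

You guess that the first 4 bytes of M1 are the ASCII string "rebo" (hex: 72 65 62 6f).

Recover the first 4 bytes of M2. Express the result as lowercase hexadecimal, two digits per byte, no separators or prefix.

First, C1 ⊕ C2 = (M1 ⊕ K) ⊕ (M2 ⊕ K) = M1 ⊕ M2, so the key drops out. Then M2 = (M1 ⊕ M2) ⊕ M1 over the first 4 bytes.
byte 0: (eb ^ b1) ^ 72 = 5a ^ 72 = 28
byte 1: (77 ^ 8e) ^ 65 = f9 ^ 65 = 9c
byte 2: (64 ^ a3) ^ 62 = c7 ^ 62 = a5
byte 3: (c5 ^ 8e) ^ 6f = 4b ^ 6f = 24

289ca524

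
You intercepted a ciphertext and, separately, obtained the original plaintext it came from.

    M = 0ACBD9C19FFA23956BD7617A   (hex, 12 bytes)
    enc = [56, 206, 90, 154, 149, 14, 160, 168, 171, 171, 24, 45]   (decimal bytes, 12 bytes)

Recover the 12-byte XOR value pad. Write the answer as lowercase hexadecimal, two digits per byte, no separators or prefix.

Since enc = M ⊕ pad, XORing both sides with M gives pad = M ⊕ enc.
byte 0: 00001010 XOR 00111000 = 00110010
byte 1: 11001011 XOR 11001110 = 00000101
byte 2: 11011001 XOR 01011010 = 10000011
byte 3: 11000001 XOR 10011010 = 01011011
byte 4: 10011111 XOR 10010101 = 00001010
byte 5: 11111010 XOR 00001110 = 11110100
byte 6: 00100011 XOR 10100000 = 10000011
byte 7: 10010101 XOR 10101000 = 00111101
byte 8: 01101011 XOR 10101011 = 11000000
byte 9: 11010111 XOR 10101011 = 01111100
byte 10: 01100001 XOR 00011000 = 01111001
byte 11: 01111010 XOR 00101101 = 01010111

3205835b0af4833dc07c7957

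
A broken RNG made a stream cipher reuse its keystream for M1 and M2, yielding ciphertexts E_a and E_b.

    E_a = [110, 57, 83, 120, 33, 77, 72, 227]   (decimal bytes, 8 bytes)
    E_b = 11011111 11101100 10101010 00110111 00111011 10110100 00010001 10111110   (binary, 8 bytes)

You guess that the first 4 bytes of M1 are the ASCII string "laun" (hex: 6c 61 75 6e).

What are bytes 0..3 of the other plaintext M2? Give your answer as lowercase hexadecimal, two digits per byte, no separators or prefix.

ddb48c21

First, E_a ⊕ E_b = (M1 ⊕ K) ⊕ (M2 ⊕ K) = M1 ⊕ M2, so the key drops out. Then M2 = (M1 ⊕ M2) ⊕ M1 over the first 4 bytes.
byte 0: (6e ⊕ df) ⊕ 6c = b1 ⊕ 6c = dd
byte 1: (39 ⊕ ec) ⊕ 61 = d5 ⊕ 61 = b4
byte 2: (53 ⊕ aa) ⊕ 75 = f9 ⊕ 75 = 8c
byte 3: (78 ⊕ 37) ⊕ 6e = 4f ⊕ 6e = 21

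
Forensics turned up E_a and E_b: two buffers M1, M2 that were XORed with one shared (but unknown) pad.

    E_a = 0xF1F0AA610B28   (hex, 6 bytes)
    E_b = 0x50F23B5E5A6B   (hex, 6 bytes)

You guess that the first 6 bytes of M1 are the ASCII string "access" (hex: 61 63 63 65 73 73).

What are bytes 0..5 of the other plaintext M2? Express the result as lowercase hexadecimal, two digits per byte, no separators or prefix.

c061f25a2230

First, E_a ⊕ E_b = (M1 ⊕ K) ⊕ (M2 ⊕ K) = M1 ⊕ M2, so the key drops out. Then M2 = (M1 ⊕ M2) ⊕ M1 over the first 6 bytes.
byte 0: (f1 xor 50) xor 61 = a1 xor 61 = c0
byte 1: (f0 xor f2) xor 63 = 02 xor 63 = 61
byte 2: (aa xor 3b) xor 63 = 91 xor 63 = f2
byte 3: (61 xor 5e) xor 65 = 3f xor 65 = 5a
byte 4: (0b xor 5a) xor 73 = 51 xor 73 = 22
byte 5: (28 xor 6b) xor 73 = 43 xor 73 = 30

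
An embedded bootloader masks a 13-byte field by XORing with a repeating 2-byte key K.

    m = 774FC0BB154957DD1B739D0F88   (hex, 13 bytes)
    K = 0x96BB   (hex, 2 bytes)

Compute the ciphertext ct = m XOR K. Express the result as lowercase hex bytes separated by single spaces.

e1 f4 56 00 83 f2 c1 66 8d c8 0b b4 1e

The 2-byte key repeats, so the effective keystream is 96 bb 96 bb 96 bb 96 bb 96 bb 96 bb 96.
byte 0: 77 xor 96 = e1
byte 1: 4f xor bb = f4
byte 2: c0 xor 96 = 56
byte 3: bb xor bb = 00
byte 4: 15 xor 96 = 83
byte 5: 49 xor bb = f2
byte 6: 57 xor 96 = c1
byte 7: dd xor bb = 66
byte 8: 1b xor 96 = 8d
byte 9: 73 xor bb = c8
byte 10: 9d xor 96 = 0b
byte 11: 0f xor bb = b4
byte 12: 88 xor 96 = 1e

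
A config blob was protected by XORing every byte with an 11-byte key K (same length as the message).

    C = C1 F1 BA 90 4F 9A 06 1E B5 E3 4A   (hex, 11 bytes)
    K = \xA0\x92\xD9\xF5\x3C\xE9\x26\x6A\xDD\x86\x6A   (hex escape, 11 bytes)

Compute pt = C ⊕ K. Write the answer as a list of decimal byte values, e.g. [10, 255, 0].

[97, 99, 99, 101, 115, 115, 32, 116, 104, 101, 32]

c1 XOR a0 = 61
f1 XOR 92 = 63
ba XOR d9 = 63
90 XOR f5 = 65
4f XOR 3c = 73
9a XOR e9 = 73
06 XOR 26 = 20
1e XOR 6a = 74
b5 XOR dd = 68
e3 XOR 86 = 65
4a XOR 6a = 20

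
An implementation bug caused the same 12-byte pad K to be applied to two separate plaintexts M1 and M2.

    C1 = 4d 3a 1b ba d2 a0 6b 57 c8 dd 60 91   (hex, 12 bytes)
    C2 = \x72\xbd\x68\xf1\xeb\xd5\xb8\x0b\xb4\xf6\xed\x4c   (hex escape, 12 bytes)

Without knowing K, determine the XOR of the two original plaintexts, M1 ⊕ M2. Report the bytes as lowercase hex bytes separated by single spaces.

3f 87 73 4b 39 75 d3 5c 7c 2b 8d dd

C1 ⊕ C2 = (M1 ⊕ K) ⊕ (M2 ⊕ K) = M1 ⊕ M2 — the shared key cancels under XOR.
4d XOR 72 = 3f
3a XOR bd = 87
1b XOR 68 = 73
ba XOR f1 = 4b
d2 XOR eb = 39
a0 XOR d5 = 75
6b XOR b8 = d3
57 XOR 0b = 5c
c8 XOR b4 = 7c
dd XOR f6 = 2b
60 XOR ed = 8d
91 XOR 4c = dd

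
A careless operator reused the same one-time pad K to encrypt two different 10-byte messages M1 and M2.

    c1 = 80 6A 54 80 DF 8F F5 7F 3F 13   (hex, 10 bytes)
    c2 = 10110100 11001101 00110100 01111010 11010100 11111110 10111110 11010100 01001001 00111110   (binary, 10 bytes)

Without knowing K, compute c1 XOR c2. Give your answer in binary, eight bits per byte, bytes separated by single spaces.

c1 ⊕ c2 = (M1 ⊕ K) ⊕ (M2 ⊕ K) = M1 ⊕ M2 — the shared key cancels under XOR.
80 ⊕ b4 = 34
6a ⊕ cd = a7
54 ⊕ 34 = 60
80 ⊕ 7a = fa
df ⊕ d4 = 0b
8f ⊕ fe = 71
f5 ⊕ be = 4b
7f ⊕ d4 = ab
3f ⊕ 49 = 76
13 ⊕ 3e = 2d

00110100 10100111 01100000 11111010 00001011 01110001 01001011 10101011 01110110 00101101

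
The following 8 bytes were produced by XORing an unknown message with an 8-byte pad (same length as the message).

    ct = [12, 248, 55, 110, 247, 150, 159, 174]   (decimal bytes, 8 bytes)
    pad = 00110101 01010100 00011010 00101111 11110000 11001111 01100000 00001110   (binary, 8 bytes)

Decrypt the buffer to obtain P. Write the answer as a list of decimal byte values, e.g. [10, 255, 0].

XOR is its own inverse, so applying the key byte-wise gives the result directly.
byte 0: 0c XOR 35 = 39
byte 1: f8 XOR 54 = ac
byte 2: 37 XOR 1a = 2d
byte 3: 6e XOR 2f = 41
byte 4: f7 XOR f0 = 07
byte 5: 96 XOR cf = 59
byte 6: 9f XOR 60 = ff
byte 7: ae XOR 0e = a0

[57, 172, 45, 65, 7, 89, 255, 160]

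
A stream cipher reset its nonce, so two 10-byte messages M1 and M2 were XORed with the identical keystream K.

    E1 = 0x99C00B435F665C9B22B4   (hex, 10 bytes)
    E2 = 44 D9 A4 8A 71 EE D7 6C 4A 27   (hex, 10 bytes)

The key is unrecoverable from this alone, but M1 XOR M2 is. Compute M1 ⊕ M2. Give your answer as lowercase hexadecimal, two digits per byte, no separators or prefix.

dd19afc92e888bf76893

E1 ⊕ E2 = (M1 ⊕ K) ⊕ (M2 ⊕ K) = M1 ⊕ M2 — the shared key cancels under XOR.
99 xor 44 = dd
c0 xor d9 = 19
0b xor a4 = af
43 xor 8a = c9
5f xor 71 = 2e
66 xor ee = 88
5c xor d7 = 8b
9b xor 6c = f7
22 xor 4a = 68
b4 xor 27 = 93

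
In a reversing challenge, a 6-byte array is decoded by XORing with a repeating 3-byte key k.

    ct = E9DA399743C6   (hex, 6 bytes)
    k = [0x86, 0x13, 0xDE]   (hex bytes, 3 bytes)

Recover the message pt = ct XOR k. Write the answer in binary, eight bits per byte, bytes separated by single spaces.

The 3-byte key repeats, so the effective keystream is 86 13 de 86 13 de.
byte 0: e9 XOR 86 = 6f
byte 1: da XOR 13 = c9
byte 2: 39 XOR de = e7
byte 3: 97 XOR 86 = 11
byte 4: 43 XOR 13 = 50
byte 5: c6 XOR de = 18

01101111 11001001 11100111 00010001 01010000 00011000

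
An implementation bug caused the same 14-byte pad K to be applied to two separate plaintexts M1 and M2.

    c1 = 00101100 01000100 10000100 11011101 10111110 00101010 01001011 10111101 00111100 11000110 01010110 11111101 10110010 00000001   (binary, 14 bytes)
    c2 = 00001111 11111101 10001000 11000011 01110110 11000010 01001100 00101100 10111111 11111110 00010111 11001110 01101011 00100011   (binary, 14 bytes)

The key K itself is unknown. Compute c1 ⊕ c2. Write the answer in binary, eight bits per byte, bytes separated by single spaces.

c1 ⊕ c2 = (M1 ⊕ K) ⊕ (M2 ⊕ K) = M1 ⊕ M2 — the shared key cancels under XOR.
 44 ⊕  15 =  35
 68 ⊕ 253 = 185
132 ⊕ 136 =  12
221 ⊕ 195 =  30
190 ⊕ 118 = 200
 42 ⊕ 194 = 232
 75 ⊕  76 =   7
189 ⊕  44 = 145
 60 ⊕ 191 = 131
198 ⊕ 254 =  56
 86 ⊕  23 =  65
253 ⊕ 206 =  51
178 ⊕ 107 = 217
  1 ⊕  35 =  34

00100011 10111001 00001100 00011110 11001000 11101000 00000111 10010001 10000011 00111000 01000001 00110011 11011001 00100010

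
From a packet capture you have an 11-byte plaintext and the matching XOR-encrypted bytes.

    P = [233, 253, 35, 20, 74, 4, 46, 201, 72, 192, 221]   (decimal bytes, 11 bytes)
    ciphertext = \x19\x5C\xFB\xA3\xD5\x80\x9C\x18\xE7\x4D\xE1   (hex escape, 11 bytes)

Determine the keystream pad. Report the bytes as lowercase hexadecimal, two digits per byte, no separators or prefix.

f0a1d8b79f84b2d1af8d3c

Since ciphertext = P ⊕ pad, XORing both sides with P gives pad = P ⊕ ciphertext.
e9 ^ 19 = f0
fd ^ 5c = a1
23 ^ fb = d8
14 ^ a3 = b7
4a ^ d5 = 9f
04 ^ 80 = 84
2e ^ 9c = b2
c9 ^ 18 = d1
48 ^ e7 = af
c0 ^ 4d = 8d
dd ^ e1 = 3c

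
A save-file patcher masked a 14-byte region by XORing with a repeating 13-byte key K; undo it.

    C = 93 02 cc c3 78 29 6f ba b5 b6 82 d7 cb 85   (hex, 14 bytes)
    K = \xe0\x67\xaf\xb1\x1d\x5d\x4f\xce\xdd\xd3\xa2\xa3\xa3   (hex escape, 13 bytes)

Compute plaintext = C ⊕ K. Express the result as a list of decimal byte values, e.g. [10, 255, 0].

[115, 101, 99, 114, 101, 116, 32, 116, 104, 101, 32, 116, 104, 101]

The 13-byte key repeats, so the effective keystream is e0 67 af b1 1d 5d 4f ce dd d3 a2 a3 a3 e0.
byte 0: 93 xor e0 = 73
byte 1: 02 xor 67 = 65
byte 2: cc xor af = 63
byte 3: c3 xor b1 = 72
byte 4: 78 xor 1d = 65
byte 5: 29 xor 5d = 74
byte 6: 6f xor 4f = 20
byte 7: ba xor ce = 74
byte 8: b5 xor dd = 68
byte 9: b6 xor d3 = 65
byte 10: 82 xor a2 = 20
byte 11: d7 xor a3 = 74
byte 12: cb xor a3 = 68
byte 13: 85 xor e0 = 65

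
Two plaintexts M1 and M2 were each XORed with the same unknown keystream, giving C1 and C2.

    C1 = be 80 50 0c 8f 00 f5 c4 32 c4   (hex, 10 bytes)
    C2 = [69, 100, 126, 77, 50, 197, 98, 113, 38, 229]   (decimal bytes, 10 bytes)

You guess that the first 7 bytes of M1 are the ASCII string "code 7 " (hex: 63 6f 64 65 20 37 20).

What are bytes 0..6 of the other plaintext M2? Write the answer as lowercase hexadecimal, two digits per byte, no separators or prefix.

988b4a249df2b7

First, C1 ⊕ C2 = (M1 ⊕ K) ⊕ (M2 ⊕ K) = M1 ⊕ M2, so the key drops out. Then M2 = (M1 ⊕ M2) ⊕ M1 over the first 7 bytes.
byte 0: (be ⊕ 45) ⊕ 63 = fb ⊕ 63 = 98
byte 1: (80 ⊕ 64) ⊕ 6f = e4 ⊕ 6f = 8b
byte 2: (50 ⊕ 7e) ⊕ 64 = 2e ⊕ 64 = 4a
byte 3: (0c ⊕ 4d) ⊕ 65 = 41 ⊕ 65 = 24
byte 4: (8f ⊕ 32) ⊕ 20 = bd ⊕ 20 = 9d
byte 5: (00 ⊕ c5) ⊕ 37 = c5 ⊕ 37 = f2
byte 6: (f5 ⊕ 62) ⊕ 20 = 97 ⊕ 20 = b7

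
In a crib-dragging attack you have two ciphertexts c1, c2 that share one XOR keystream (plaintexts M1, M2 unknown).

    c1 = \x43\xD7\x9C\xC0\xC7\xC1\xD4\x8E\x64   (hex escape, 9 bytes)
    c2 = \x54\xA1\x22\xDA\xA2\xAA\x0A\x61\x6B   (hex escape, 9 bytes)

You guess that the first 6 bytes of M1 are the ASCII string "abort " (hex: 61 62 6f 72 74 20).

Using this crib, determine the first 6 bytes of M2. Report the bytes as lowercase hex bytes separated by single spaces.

First, c1 ⊕ c2 = (M1 ⊕ K) ⊕ (M2 ⊕ K) = M1 ⊕ M2, so the key drops out. Then M2 = (M1 ⊕ M2) ⊕ M1 over the first 6 bytes.
byte 0: (43 XOR 54) XOR 61 = 17 XOR 61 = 76
byte 1: (d7 XOR a1) XOR 62 = 76 XOR 62 = 14
byte 2: (9c XOR 22) XOR 6f = be XOR 6f = d1
byte 3: (c0 XOR da) XOR 72 = 1a XOR 72 = 68
byte 4: (c7 XOR a2) XOR 74 = 65 XOR 74 = 11
byte 5: (c1 XOR aa) XOR 20 = 6b XOR 20 = 4b

76 14 d1 68 11 4b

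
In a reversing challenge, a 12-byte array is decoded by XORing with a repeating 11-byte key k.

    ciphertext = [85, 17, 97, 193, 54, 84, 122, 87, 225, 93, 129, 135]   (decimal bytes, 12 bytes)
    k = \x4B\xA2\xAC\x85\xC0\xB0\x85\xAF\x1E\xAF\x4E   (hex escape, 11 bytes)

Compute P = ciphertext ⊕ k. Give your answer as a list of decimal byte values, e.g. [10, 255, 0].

[30, 179, 205, 68, 246, 228, 255, 248, 255, 242, 207, 204]

The 11-byte key repeats, so the effective keystream is 4b a2 ac 85 c0 b0 85 af 1e af 4e 4b.
byte 0: 55 ^ 4b = 1e
byte 1: 11 ^ a2 = b3
byte 2: 61 ^ ac = cd
byte 3: c1 ^ 85 = 44
byte 4: 36 ^ c0 = f6
byte 5: 54 ^ b0 = e4
byte 6: 7a ^ 85 = ff
byte 7: 57 ^ af = f8
byte 8: e1 ^ 1e = ff
byte 9: 5d ^ af = f2
byte 10: 81 ^ 4e = cf
byte 11: 87 ^ 4b = cc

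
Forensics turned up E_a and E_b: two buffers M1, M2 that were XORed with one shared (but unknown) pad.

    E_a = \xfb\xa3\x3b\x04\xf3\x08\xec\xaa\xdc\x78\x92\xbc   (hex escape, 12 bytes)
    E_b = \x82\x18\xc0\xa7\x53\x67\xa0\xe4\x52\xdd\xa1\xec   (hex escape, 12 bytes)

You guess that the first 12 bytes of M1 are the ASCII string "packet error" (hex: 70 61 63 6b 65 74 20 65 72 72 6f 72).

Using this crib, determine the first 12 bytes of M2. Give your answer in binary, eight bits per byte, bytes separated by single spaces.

First, E_a ⊕ E_b = (M1 ⊕ K) ⊕ (M2 ⊕ K) = M1 ⊕ M2, so the key drops out. Then M2 = (M1 ⊕ M2) ⊕ M1 over the first 12 bytes.
byte 0: (fb XOR 82) XOR 70 = 79 XOR 70 = 09
byte 1: (a3 XOR 18) XOR 61 = bb XOR 61 = da
byte 2: (3b XOR c0) XOR 63 = fb XOR 63 = 98
byte 3: (04 XOR a7) XOR 6b = a3 XOR 6b = c8
byte 4: (f3 XOR 53) XOR 65 = a0 XOR 65 = c5
byte 5: (08 XOR 67) XOR 74 = 6f XOR 74 = 1b
byte 6: (ec XOR a0) XOR 20 = 4c XOR 20 = 6c
byte 7: (aa XOR e4) XOR 65 = 4e XOR 65 = 2b
byte 8: (dc XOR 52) XOR 72 = 8e XOR 72 = fc
byte 9: (78 XOR dd) XOR 72 = a5 XOR 72 = d7
byte 10: (92 XOR a1) XOR 6f = 33 XOR 6f = 5c
byte 11: (bc XOR ec) XOR 72 = 50 XOR 72 = 22

00001001 11011010 10011000 11001000 11000101 00011011 01101100 00101011 11111100 11010111 01011100 00100010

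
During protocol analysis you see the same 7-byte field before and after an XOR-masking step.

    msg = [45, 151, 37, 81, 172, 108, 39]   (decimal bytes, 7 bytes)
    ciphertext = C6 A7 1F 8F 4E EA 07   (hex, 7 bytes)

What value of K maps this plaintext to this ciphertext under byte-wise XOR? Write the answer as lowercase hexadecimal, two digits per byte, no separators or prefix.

eb303adee28620

Since ciphertext = msg ⊕ K, XORing both sides with msg gives K = msg ⊕ ciphertext.
byte 0: 00101101 XOR 11000110 = 11101011
byte 1: 10010111 XOR 10100111 = 00110000
byte 2: 00100101 XOR 00011111 = 00111010
byte 3: 01010001 XOR 10001111 = 11011110
byte 4: 10101100 XOR 01001110 = 11100010
byte 5: 01101100 XOR 11101010 = 10000110
byte 6: 00100111 XOR 00000111 = 00100000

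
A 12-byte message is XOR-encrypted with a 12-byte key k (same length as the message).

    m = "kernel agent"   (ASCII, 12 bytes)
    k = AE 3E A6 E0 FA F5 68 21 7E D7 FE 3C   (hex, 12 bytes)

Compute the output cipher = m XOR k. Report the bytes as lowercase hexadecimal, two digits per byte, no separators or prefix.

byte 0: 6b xor ae = c5
byte 1: 65 xor 3e = 5b
byte 2: 72 xor a6 = d4
byte 3: 6e xor e0 = 8e
byte 4: 65 xor fa = 9f
byte 5: 6c xor f5 = 99
byte 6: 20 xor 68 = 48
byte 7: 61 xor 21 = 40
byte 8: 67 xor 7e = 19
byte 9: 65 xor d7 = b2
byte 10: 6e xor fe = 90
byte 11: 74 xor 3c = 48

c55bd48e9f99484019b29048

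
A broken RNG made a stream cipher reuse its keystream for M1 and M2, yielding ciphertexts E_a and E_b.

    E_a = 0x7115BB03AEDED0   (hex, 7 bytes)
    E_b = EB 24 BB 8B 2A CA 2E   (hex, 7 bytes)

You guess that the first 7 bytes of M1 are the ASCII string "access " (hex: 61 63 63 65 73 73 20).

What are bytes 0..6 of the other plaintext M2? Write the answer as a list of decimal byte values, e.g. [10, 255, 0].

[251, 82, 99, 237, 247, 103, 222]

First, E_a ⊕ E_b = (M1 ⊕ K) ⊕ (M2 ⊕ K) = M1 ⊕ M2, so the key drops out. Then M2 = (M1 ⊕ M2) ⊕ M1 over the first 7 bytes.
byte 0: (71 xor eb) xor 61 = 9a xor 61 = fb
byte 1: (15 xor 24) xor 63 = 31 xor 63 = 52
byte 2: (bb xor bb) xor 63 = 00 xor 63 = 63
byte 3: (03 xor 8b) xor 65 = 88 xor 65 = ed
byte 4: (ae xor 2a) xor 73 = 84 xor 73 = f7
byte 5: (de xor ca) xor 73 = 14 xor 73 = 67
byte 6: (d0 xor 2e) xor 20 = fe xor 20 = de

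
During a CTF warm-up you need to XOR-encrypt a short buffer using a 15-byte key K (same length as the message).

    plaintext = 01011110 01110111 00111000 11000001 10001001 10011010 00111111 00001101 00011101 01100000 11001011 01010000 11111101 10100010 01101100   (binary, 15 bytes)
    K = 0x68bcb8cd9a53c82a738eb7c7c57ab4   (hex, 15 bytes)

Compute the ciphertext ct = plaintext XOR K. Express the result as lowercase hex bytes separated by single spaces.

byte 0:  94 xor 104 =  54
byte 1: 119 xor 188 = 203
byte 2:  56 xor 184 = 128
byte 3: 193 xor 205 =  12
byte 4: 137 xor 154 =  19
byte 5: 154 xor  83 = 201
byte 6:  63 xor 200 = 247
byte 7:  13 xor  42 =  39
byte 8:  29 xor 115 = 110
byte 9:  96 xor 142 = 238
byte 10: 203 xor 183 = 124
byte 11:  80 xor 199 = 151
byte 12: 253 xor 197 =  56
byte 13: 162 xor 122 = 216
byte 14: 108 xor 180 = 216

36 cb 80 0c 13 c9 f7 27 6e ee 7c 97 38 d8 d8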